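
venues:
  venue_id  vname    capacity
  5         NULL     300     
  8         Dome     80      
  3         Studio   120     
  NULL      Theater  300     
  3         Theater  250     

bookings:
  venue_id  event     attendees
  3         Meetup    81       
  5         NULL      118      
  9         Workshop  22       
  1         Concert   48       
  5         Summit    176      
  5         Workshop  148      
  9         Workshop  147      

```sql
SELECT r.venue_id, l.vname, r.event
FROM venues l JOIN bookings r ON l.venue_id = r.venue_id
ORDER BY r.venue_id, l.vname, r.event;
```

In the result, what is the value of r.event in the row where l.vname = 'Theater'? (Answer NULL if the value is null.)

INNER JOIN keeps only pairs where the ON condition holds.
Matching on l.venue_id = r.venue_id. A NULL in a compared column never satisfies the condition.
- l (venue_id=5) pairs with 3 row(s) of r.
- l (venue_id=8) has no partner → excluded.
- l (venue_id=3) pairs with 1 row(s) of r.
- l (venue_id=NULL) has no partner → excluded.
- l (venue_id=3) pairs with 1 row(s) of r.

Meetup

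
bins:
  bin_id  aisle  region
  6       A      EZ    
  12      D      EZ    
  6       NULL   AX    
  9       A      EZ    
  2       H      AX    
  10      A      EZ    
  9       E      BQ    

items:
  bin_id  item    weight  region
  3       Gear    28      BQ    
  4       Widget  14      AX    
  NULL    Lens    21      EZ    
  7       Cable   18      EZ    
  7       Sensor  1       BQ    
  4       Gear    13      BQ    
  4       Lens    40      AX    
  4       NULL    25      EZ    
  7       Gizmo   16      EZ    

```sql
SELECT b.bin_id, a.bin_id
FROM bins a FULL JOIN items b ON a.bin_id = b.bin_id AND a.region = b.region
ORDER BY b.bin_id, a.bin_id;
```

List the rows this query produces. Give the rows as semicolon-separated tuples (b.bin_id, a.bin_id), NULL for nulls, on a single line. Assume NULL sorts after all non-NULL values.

(3, NULL); (4, NULL); (4, NULL); (4, NULL); (4, NULL); (7, NULL); (7, NULL); (7, NULL); (NULL, 2); (NULL, 6); (NULL, 6); (NULL, 9); (NULL, 9); (NULL, 10); (NULL, 12); (NULL, NULL)

FULL OUTER JOIN keeps every row from both sides; unmatched rows get NULL for the other side's columns.
Matching on a.bin_id = b.bin_id AND a.region = b.region. A NULL in a compared column never satisfies the condition.
- a[0] bin_id=6, region=EZ → no match; kept with NULLs on the b side.
- a[1] bin_id=12, region=EZ → no match; kept with NULLs on the b side.
- a[2] bin_id=6, region=AX → no match; kept with NULLs on the b side.
- a[3] bin_id=9, region=EZ → no match; kept with NULLs on the b side.
- a[4] bin_id=2, region=AX → no match; kept with NULLs on the b side.
- a[5] bin_id=10, region=EZ → no match; kept with NULLs on the b side.
- a[6] bin_id=9, region=BQ → no match; kept with NULLs on the b side.
- 9 row(s) from b found no a partner → padded with NULL.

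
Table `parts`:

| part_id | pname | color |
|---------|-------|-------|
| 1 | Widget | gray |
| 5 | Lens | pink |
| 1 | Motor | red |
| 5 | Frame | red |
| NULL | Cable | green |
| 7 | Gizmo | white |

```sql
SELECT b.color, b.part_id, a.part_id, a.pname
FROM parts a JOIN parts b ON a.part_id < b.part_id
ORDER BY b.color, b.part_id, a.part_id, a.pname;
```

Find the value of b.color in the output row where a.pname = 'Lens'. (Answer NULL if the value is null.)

white

INNER JOIN keeps only pairs where the ON condition holds.
Matching on a.part_id < b.part_id. A NULL in a compared column never satisfies the condition.
- part_id=1: 3 matching b row(s), so 3 row(s) emitted.
- part_id=5: 1 matching b row(s), so 1 row(s) emitted.
- part_id=1: 3 matching b row(s), so 3 row(s) emitted.
- part_id=5: 1 matching b row(s), so 1 row(s) emitted.
- part_id=NULL: no matching b row, dropped.
- part_id=7: no matching b row, dropped.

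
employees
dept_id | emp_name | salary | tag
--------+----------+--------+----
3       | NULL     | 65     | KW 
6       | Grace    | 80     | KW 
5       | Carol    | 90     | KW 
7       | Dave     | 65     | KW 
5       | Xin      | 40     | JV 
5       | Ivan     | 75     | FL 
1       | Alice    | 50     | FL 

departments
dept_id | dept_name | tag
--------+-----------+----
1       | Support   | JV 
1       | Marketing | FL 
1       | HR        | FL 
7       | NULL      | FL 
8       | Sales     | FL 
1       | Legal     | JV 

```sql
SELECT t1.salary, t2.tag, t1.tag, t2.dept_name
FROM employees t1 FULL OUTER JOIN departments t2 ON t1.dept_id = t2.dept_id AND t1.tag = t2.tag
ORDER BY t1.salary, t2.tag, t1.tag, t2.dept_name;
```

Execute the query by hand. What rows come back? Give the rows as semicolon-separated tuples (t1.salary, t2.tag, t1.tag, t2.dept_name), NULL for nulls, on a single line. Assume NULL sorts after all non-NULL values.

FULL OUTER JOIN keeps every row from both sides; unmatched rows get NULL for the other side's columns.
Matching on t1.dept_id = t2.dept_id AND t1.tag = t2.tag.
- t1 (dept_id=3, tag=KW) has no partner → padded with NULL.
- t1 (dept_id=6, tag=KW) has no partner → padded with NULL.
- t1 (dept_id=5, tag=KW) has no partner → padded with NULL.
- t1 (dept_id=7, tag=KW) has no partner → padded with NULL.
- t1 (dept_id=5, tag=JV) has no partner → padded with NULL.
- t1 (dept_id=5, tag=FL) has no partner → padded with NULL.
- t1 (dept_id=1, tag=FL) pairs with 2 row(s) of t2.
- plus 4 unmatched t2 row(s), each kept with NULL t1 columns.

(40, NULL, JV, NULL); (50, FL, FL, HR); (50, FL, FL, Marketing); (65, NULL, KW, NULL); (65, NULL, KW, NULL); (75, NULL, FL, NULL); (80, NULL, KW, NULL); (90, NULL, KW, NULL); (NULL, FL, NULL, Sales); (NULL, FL, NULL, NULL); (NULL, JV, NULL, Legal); (NULL, JV, NULL, Support)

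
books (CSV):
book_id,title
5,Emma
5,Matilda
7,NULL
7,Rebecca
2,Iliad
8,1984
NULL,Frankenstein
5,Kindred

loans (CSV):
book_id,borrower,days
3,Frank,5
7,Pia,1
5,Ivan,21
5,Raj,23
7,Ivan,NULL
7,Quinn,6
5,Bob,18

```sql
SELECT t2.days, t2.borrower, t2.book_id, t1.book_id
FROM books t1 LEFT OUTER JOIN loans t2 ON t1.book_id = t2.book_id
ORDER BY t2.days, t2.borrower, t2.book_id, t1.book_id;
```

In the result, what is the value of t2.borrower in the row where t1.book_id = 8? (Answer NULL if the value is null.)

LEFT JOIN keeps every row from `books`; unmatched rows get NULL for `loans`'s columns.
Matching on t1.book_id = t2.book_id. A NULL in a compared column never satisfies the condition.
- t1[0] book_id=5 → 3 match(es) in t2 → 3 row(s).
- t1[1] book_id=5 → 3 match(es) in t2 → 3 row(s).
- t1[2] book_id=7 → 3 match(es) in t2 → 3 row(s).
- t1[3] book_id=7 → 3 match(es) in t2 → 3 row(s).
- t1[4] book_id=2 → no match; kept with NULLs on the t2 side.
- t1[5] book_id=8 → no match; kept with NULLs on the t2 side.
- t1[6] book_id=NULL → no match; kept with NULLs on the t2 side.
- t1[7] book_id=5 → 3 match(es) in t2 → 3 row(s).

NULL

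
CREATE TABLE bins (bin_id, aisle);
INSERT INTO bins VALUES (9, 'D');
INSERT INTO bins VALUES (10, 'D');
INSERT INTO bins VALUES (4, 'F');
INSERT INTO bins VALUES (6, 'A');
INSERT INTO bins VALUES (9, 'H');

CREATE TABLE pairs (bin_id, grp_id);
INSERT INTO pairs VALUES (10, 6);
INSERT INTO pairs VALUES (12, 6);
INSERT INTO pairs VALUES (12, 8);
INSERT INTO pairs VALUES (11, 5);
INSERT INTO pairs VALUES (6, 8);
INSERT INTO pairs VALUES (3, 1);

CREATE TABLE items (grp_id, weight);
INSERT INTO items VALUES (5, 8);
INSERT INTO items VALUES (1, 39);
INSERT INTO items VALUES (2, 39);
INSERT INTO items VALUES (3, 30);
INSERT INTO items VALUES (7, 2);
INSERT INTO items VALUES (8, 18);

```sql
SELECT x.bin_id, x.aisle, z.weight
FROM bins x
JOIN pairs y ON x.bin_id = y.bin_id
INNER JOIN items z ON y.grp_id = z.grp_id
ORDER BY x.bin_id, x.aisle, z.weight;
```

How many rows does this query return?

Step 1 — x INNER JOIN y on bin_id → 2 row(s).
Then INNER JOIN `items z` on grp_id: keep only rows whose y.grp_id appears in z.
Result: 1 row(s).

1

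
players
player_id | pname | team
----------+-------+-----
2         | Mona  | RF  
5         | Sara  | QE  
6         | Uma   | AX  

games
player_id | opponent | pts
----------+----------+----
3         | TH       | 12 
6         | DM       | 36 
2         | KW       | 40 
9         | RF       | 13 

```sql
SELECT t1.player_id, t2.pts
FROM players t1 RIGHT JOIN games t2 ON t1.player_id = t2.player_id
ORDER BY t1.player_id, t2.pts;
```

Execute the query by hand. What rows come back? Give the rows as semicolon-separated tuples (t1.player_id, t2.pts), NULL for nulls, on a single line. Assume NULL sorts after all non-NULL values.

(2, 40); (6, 36); (NULL, 12); (NULL, 13)

RIGHT JOIN keeps every row from `games`; unmatched rows get NULL for `players`'s columns.
Matching on t1.player_id = t2.player_id.
- t1[0] player_id=2 → 1 match(es) in t2 → 1 row(s).
- t1[1] player_id=5 → no match.
- t1[2] player_id=6 → 1 match(es) in t2 → 1 row(s).
- 2 row(s) from t2 found no t1 partner → padded with NULL.
After projecting and ordering:
t1.player_id | t2.pts
2 | 40
6 | 36
NULL | 12
NULL | 13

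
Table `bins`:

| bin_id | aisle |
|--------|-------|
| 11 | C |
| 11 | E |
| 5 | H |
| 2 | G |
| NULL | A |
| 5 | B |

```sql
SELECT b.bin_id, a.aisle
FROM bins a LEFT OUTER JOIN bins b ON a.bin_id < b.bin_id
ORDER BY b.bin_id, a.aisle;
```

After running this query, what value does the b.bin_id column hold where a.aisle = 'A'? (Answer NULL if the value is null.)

NULL

LEFT JOIN keeps every row from `bins a`; unmatched rows get NULL for `bins b`'s columns.
Matching on a.bin_id < b.bin_id. A NULL in a compared column never satisfies the condition.
- a row (bin_id=11): no match → kept, b columns NULL.
- a row (bin_id=11): no match → kept, b columns NULL.
- a row (bin_id=5): matches 2 b row(s) → 2 output row(s).
- a row (bin_id=2): matches 4 b row(s) → 4 output row(s).
- a row (bin_id=NULL): no match → kept, b columns NULL.
- a row (bin_id=5): matches 2 b row(s) → 2 output row(s).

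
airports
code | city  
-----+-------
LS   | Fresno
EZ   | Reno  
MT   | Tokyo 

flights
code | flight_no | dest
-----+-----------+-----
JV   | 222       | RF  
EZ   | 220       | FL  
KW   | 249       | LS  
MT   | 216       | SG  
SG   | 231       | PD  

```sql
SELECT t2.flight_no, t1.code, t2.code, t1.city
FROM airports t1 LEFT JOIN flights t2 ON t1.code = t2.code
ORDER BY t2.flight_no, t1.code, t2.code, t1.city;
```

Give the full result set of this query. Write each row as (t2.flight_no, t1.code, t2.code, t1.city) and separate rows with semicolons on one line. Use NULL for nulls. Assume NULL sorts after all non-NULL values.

LEFT JOIN keeps every row from `airports`; unmatched rows get NULL for `flights`'s columns.
Matching on t1.code = t2.code.
- t1 row (code=LS): no match → kept, t2 columns NULL.
- t1 row (code=EZ): matches 1 t2 row(s) → 1 output row(s).
- t1 row (code=MT): matches 1 t2 row(s) → 1 output row(s).
After projecting and ordering:
t2.flight_no | t1.code | t2.code | t1.city
216 | MT | MT | Tokyo
220 | EZ | EZ | Reno
NULL | LS | NULL | Fresno

(216, MT, MT, Tokyo); (220, EZ, EZ, Reno); (NULL, LS, NULL, Fresno)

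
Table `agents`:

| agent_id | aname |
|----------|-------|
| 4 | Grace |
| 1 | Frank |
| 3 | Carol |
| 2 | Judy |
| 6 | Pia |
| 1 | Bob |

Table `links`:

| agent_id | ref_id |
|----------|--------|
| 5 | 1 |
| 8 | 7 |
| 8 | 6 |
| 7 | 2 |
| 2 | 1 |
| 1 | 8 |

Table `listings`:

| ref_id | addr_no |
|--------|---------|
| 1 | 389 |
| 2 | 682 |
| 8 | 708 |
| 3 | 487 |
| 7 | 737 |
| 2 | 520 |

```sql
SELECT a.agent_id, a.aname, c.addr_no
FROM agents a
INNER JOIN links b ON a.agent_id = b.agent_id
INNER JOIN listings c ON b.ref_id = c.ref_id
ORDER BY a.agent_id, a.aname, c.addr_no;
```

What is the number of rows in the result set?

3

Joins associate left-to-right: agents INNER JOIN links on agent_id gives 3 intermediate row(s).
Then INNER JOIN `listings c` on ref_id: keep only rows whose b.ref_id appears in c.
Result: 3 row(s).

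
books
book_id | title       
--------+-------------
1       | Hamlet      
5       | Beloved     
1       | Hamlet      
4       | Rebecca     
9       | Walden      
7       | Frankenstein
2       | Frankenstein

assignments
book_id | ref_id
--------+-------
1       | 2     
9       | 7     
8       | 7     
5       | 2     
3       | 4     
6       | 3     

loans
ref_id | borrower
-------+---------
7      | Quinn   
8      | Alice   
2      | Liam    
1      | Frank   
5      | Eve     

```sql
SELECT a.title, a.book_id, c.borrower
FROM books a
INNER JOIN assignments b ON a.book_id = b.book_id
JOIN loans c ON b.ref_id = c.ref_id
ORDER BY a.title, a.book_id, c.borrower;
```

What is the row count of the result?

Joins associate left-to-right: books INNER JOIN assignments on book_id gives 4 intermediate row(s).
Then INNER JOIN `loans c` on ref_id: keep only rows whose b.ref_id appears in c.
Result: 4 row(s).

4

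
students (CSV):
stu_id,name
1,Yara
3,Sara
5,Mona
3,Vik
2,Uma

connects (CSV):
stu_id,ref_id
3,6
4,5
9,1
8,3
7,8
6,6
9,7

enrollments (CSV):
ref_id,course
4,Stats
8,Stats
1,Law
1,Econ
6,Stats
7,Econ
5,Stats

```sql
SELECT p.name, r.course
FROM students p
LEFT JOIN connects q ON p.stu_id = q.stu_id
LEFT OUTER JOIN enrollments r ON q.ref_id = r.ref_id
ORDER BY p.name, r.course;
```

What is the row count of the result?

5

Joins associate left-to-right: students LEFT JOIN connects on stu_id gives 5 intermediate row(s).
Then LEFT JOIN `enrollments r` on ref_id: each of those 5 rows is kept; rows whose q.ref_id has no match in r get NULL for r's columns.
Result: 5 row(s).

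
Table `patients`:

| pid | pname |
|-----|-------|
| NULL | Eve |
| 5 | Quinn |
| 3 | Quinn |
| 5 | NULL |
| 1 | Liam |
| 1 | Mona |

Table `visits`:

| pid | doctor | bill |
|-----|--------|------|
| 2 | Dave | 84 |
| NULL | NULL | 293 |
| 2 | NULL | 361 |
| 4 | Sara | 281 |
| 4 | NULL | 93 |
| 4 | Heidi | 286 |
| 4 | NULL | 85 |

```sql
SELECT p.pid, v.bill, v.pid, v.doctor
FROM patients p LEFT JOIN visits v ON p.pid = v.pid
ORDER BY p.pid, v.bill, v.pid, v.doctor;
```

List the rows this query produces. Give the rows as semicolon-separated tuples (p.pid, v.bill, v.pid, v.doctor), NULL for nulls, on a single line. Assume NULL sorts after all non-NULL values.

LEFT JOIN keeps every row from `patients`; unmatched rows get NULL for `visits`'s columns.
Matching on p.pid = v.pid. A NULL in a compared column never satisfies the condition.
Matched pairs: 0; unmatched p rows kept: 6.

(1, NULL, NULL, NULL); (1, NULL, NULL, NULL); (3, NULL, NULL, NULL); (5, NULL, NULL, NULL); (5, NULL, NULL, NULL); (NULL, NULL, NULL, NULL)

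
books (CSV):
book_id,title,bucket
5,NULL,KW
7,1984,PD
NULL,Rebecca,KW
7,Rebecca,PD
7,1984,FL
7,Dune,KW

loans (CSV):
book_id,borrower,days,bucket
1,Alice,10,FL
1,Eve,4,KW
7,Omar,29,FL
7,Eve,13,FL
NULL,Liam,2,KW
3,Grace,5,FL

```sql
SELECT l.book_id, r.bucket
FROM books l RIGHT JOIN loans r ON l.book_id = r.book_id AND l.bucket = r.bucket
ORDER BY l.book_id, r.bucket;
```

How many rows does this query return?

6

RIGHT JOIN keeps every row from `loans`; unmatched rows get NULL for `books`'s columns.
Matching on l.book_id = r.book_id AND l.bucket = r.bucket. A NULL in a compared column never satisfies the condition.
Matched pairs: 2; unmatched r rows kept: 4.
Total: 2 matched + 4 padded = 6 rows.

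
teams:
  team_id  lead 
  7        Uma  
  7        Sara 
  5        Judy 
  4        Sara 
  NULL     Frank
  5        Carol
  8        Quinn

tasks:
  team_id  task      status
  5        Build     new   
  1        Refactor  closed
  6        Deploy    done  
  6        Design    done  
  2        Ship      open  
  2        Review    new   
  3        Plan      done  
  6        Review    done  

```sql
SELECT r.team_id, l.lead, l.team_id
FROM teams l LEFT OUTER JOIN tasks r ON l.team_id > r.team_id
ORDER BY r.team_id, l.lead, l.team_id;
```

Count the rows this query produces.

37

LEFT JOIN keeps every row from `teams`; unmatched rows get NULL for `tasks`'s columns.
Matching on l.team_id > r.team_id. A NULL in a compared column never satisfies the condition.
Matched pairs: 36; unmatched l rows kept: 1.
Total: 36 matched + 1 padded = 37 rows.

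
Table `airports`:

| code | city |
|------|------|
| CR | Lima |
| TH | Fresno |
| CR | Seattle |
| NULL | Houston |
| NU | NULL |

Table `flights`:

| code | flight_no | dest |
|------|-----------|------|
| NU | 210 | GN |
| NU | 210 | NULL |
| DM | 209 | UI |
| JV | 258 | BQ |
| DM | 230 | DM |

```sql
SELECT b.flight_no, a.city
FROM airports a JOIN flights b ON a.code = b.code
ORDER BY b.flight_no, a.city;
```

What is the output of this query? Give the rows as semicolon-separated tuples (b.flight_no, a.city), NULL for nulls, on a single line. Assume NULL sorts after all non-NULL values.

(210, NULL); (210, NULL)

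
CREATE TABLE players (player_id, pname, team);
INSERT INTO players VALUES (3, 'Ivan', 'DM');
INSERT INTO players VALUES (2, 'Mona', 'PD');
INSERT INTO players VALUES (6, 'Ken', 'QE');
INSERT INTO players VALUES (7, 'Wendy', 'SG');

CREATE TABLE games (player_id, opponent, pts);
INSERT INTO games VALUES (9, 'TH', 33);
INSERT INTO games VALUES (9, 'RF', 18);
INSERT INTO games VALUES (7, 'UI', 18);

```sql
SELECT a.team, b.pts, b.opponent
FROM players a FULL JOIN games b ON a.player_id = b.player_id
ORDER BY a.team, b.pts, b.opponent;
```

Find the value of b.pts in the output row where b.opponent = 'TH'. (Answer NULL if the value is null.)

33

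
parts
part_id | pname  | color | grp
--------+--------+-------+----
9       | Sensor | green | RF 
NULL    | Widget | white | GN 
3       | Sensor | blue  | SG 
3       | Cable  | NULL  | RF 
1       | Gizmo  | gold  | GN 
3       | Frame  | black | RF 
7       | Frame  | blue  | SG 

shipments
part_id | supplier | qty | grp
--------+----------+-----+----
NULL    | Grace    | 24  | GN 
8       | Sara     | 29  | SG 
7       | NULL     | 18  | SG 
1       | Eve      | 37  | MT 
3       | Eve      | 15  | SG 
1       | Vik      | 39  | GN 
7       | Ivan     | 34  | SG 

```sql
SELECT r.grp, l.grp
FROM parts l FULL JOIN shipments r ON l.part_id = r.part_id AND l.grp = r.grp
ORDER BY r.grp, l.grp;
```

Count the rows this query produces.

11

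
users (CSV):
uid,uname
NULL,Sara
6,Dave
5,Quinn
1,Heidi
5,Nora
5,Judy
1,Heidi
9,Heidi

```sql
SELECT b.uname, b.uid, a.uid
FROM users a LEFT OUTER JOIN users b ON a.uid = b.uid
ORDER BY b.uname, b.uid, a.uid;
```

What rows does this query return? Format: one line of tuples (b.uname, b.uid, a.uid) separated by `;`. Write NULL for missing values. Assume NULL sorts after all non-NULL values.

LEFT JOIN keeps every row from `users a`; unmatched rows get NULL for `users b`'s columns.
Matching on a.uid = b.uid. A NULL in a compared column never satisfies the condition.
- a[0] uid=NULL → no match; kept with NULLs on the b side.
- a[1] uid=6 → 1 match(es) in b → 1 row(s).
- a[2] uid=5 → 3 match(es) in b → 3 row(s).
- a[3] uid=1 → 2 match(es) in b → 2 row(s).
- a[4] uid=5 → 3 match(es) in b → 3 row(s).
- a[5] uid=5 → 3 match(es) in b → 3 row(s).
- a[6] uid=1 → 2 match(es) in b → 2 row(s).
- a[7] uid=9 → 1 match(es) in b → 1 row(s).

(Dave, 6, 6); (Heidi, 1, 1); (Heidi, 1, 1); (Heidi, 1, 1); (Heidi, 1, 1); (Heidi, 9, 9); (Judy, 5, 5); (Judy, 5, 5); (Judy, 5, 5); (Nora, 5, 5); (Nora, 5, 5); (Nora, 5, 5); (Quinn, 5, 5); (Quinn, 5, 5); (Quinn, 5, 5); (NULL, NULL, NULL)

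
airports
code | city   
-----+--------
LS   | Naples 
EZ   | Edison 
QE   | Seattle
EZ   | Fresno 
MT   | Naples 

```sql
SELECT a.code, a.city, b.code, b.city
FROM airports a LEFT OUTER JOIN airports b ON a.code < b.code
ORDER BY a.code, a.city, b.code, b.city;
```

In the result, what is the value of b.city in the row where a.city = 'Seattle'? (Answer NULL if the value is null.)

NULL

LEFT JOIN keeps every row from `airports a`; unmatched rows get NULL for `airports b`'s columns.
Matching on a.code < b.code.
- a row (code=LS): matches 2 b row(s) → 2 output row(s).
- a row (code=EZ): matches 3 b row(s) → 3 output row(s).
- a row (code=QE): no match → kept, b columns NULL.
- a row (code=EZ): matches 3 b row(s) → 3 output row(s).
- a row (code=MT): matches 1 b row(s) → 1 output row(s).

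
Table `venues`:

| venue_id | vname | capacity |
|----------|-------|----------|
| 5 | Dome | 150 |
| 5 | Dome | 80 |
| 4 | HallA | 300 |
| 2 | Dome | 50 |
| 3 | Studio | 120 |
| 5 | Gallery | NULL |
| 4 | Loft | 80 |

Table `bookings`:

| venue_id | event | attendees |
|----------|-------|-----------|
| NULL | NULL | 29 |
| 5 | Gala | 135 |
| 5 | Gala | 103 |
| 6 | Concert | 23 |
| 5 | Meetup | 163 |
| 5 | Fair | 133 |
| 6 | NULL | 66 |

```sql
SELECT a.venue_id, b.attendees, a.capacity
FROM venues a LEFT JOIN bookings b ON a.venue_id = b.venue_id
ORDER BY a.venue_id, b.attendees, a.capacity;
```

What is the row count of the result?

16

LEFT JOIN keeps every row from `venues`; unmatched rows get NULL for `bookings`'s columns.
Matching on a.venue_id = b.venue_id. A NULL in a compared column never satisfies the condition.
- a (venue_id=5) pairs with 4 row(s) of b.
- a (venue_id=5) pairs with 4 row(s) of b.
- a (venue_id=4) has no partner → padded with NULL.
- a (venue_id=2) has no partner → padded with NULL.
- a (venue_id=3) has no partner → padded with NULL.
- a (venue_id=5) pairs with 4 row(s) of b.
- a (venue_id=4) has no partner → padded with NULL.
Total: 12 matched + 4 padded = 16 rows.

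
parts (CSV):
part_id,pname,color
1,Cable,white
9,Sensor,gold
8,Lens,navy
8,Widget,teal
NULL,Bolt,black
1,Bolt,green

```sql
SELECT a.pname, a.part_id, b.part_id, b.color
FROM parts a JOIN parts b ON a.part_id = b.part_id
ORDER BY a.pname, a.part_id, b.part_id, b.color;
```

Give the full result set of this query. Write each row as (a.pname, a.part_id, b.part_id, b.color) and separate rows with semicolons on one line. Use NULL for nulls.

INNER JOIN keeps only pairs where the ON condition holds.
Matching on a.part_id = b.part_id. A NULL in a compared column never satisfies the condition.
- a (part_id=1) pairs with 2 row(s) of b.
- a (part_id=9) pairs with 1 row(s) of b.
- a (part_id=8) pairs with 2 row(s) of b.
- a (part_id=8) pairs with 2 row(s) of b.
- a (part_id=NULL) has no partner → excluded.
- a (part_id=1) pairs with 2 row(s) of b.
After projecting and ordering:
a.pname | a.part_id | b.part_id | b.color
Bolt | 1 | 1 | green
Bolt | 1 | 1 | white
Cable | 1 | 1 | green
Cable | 1 | 1 | white
Lens | 8 | 8 | navy
Lens | 8 | 8 | teal
Sensor | 9 | 9 | gold
Widget | 8 | 8 | navy
Widget | 8 | 8 | teal

(Bolt, 1, 1, green); (Bolt, 1, 1, white); (Cable, 1, 1, green); (Cable, 1, 1, white); (Lens, 8, 8, navy); (Lens, 8, 8, teal); (Sensor, 9, 9, gold); (Widget, 8, 8, navy); (Widget, 8, 8, teal)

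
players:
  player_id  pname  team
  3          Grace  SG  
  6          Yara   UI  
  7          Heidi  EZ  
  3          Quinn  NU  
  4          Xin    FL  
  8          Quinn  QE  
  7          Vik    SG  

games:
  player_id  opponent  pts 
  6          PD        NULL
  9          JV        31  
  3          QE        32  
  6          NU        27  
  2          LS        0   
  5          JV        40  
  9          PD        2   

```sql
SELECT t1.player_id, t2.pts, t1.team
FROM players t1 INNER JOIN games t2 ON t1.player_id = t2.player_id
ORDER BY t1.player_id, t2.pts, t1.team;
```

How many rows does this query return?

INNER JOIN keeps only pairs where the ON condition holds.
Matching on t1.player_id = t2.player_id.
- player_id=3: 1 matching t2 row(s), so 1 row(s) emitted.
- player_id=6: 2 matching t2 row(s), so 2 row(s) emitted.
- player_id=7: no matching t2 row, dropped.
- player_id=3: 1 matching t2 row(s), so 1 row(s) emitted.
- player_id=4: no matching t2 row, dropped.
- player_id=8: no matching t2 row, dropped.
- player_id=7: no matching t2 row, dropped.
Total: 4 rows.

4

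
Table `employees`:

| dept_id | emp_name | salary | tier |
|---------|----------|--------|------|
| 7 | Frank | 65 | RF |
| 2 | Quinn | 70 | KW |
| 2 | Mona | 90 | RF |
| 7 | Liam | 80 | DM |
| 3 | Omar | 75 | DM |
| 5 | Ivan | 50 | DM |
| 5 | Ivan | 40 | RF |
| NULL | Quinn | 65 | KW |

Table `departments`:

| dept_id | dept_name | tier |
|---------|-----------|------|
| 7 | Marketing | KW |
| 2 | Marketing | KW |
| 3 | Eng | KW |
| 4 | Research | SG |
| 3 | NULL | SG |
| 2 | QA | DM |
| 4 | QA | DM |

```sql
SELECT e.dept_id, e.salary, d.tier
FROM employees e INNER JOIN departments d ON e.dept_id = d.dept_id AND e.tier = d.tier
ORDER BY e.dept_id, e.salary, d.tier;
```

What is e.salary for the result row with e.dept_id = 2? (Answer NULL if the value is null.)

INNER JOIN keeps only pairs where the ON condition holds.
Matching on e.dept_id = d.dept_id AND e.tier = d.tier. A NULL in a compared column never satisfies the condition.
Matched pairs: 1.

70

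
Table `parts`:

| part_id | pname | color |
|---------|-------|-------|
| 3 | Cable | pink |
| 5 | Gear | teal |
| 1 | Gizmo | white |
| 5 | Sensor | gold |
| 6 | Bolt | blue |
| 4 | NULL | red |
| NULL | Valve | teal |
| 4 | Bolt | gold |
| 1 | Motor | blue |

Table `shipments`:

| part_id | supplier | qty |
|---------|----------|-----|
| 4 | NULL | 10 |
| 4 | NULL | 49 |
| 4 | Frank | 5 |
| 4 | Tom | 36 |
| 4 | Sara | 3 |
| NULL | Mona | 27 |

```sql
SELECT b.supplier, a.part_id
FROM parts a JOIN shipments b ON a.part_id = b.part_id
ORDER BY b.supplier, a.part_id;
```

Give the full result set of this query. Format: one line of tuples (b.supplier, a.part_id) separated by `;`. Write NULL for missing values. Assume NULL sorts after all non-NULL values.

INNER JOIN keeps only pairs where the ON condition holds.
Matching on a.part_id = b.part_id. A NULL in a compared column never satisfies the condition.
- a (part_id=3) has no partner → excluded.
- a (part_id=5) has no partner → excluded.
- a (part_id=1) has no partner → excluded.
- a (part_id=5) has no partner → excluded.
- a (part_id=6) has no partner → excluded.
- a (part_id=4) pairs with 5 row(s) of b.
- a (part_id=NULL) has no partner → excluded.
- a (part_id=4) pairs with 5 row(s) of b.
- a (part_id=1) has no partner → excluded.
After projecting and ordering:
b.supplier | a.part_id
Frank | 4
Frank | 4
Sara | 4
Sara | 4
Tom | 4
Tom | 4
NULL | 4
NULL | 4
NULL | 4
NULL | 4

(Frank, 4); (Frank, 4); (Sara, 4); (Sara, 4); (Tom, 4); (Tom, 4); (NULL, 4); (NULL, 4); (NULL, 4); (NULL, 4)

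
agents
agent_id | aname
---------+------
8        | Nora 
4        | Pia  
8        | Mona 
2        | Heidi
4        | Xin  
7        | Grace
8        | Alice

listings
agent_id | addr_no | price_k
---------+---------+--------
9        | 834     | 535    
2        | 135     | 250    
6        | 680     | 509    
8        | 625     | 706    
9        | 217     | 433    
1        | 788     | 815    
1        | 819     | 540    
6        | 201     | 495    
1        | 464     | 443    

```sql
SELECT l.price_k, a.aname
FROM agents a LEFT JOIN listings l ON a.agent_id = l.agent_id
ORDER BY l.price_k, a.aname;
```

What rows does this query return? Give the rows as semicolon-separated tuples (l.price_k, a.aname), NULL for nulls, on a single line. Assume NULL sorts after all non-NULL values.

LEFT JOIN keeps every row from `agents`; unmatched rows get NULL for `listings`'s columns.
Matching on a.agent_id = l.agent_id.
Matched pairs: 4; unmatched a rows kept: 3.

(250, Heidi); (706, Alice); (706, Mona); (706, Nora); (NULL, Grace); (NULL, Pia); (NULL, Xin)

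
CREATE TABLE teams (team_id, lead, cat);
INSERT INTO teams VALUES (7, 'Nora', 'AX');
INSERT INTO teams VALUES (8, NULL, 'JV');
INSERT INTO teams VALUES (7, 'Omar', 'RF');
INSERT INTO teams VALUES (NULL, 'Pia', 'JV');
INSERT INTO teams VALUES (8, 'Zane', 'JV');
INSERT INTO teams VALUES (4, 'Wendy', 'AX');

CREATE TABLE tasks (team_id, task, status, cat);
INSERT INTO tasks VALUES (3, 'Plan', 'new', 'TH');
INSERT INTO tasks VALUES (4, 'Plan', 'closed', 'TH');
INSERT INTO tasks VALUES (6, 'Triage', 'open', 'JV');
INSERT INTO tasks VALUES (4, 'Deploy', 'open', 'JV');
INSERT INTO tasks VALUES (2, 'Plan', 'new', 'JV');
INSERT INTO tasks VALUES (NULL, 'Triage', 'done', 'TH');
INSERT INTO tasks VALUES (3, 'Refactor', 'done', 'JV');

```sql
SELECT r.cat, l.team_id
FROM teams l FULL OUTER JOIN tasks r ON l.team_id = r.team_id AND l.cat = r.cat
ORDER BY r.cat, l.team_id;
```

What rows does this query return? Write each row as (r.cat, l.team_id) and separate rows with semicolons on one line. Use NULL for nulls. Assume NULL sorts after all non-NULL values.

FULL OUTER JOIN keeps every row from both sides; unmatched rows get NULL for the other side's columns.
Matching on l.team_id = r.team_id AND l.cat = r.cat. A NULL in a compared column never satisfies the condition.
- l[0] team_id=7, cat=AX → no match; kept with NULLs on the r side.
- l[1] team_id=8, cat=JV → no match; kept with NULLs on the r side.
- l[2] team_id=7, cat=RF → no match; kept with NULLs on the r side.
- l[3] team_id=NULL, cat=JV → no match; kept with NULLs on the r side.
- l[4] team_id=8, cat=JV → no match; kept with NULLs on the r side.
- l[5] team_id=4, cat=AX → no match; kept with NULLs on the r side.
- 7 r row(s) had no l match → kept, l columns NULL.

(JV, NULL); (JV, NULL); (JV, NULL); (JV, NULL); (TH, NULL); (TH, NULL); (TH, NULL); (NULL, 4); (NULL, 7); (NULL, 7); (NULL, 8); (NULL, 8); (NULL, NULL)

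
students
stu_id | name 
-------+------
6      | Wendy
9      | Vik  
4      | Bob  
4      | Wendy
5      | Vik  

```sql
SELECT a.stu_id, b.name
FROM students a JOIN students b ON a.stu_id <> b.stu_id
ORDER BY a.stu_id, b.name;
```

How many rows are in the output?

INNER JOIN keeps only pairs where the ON condition holds.
Matching on a.stu_id <> b.stu_id.
Matched pairs: 18.
Total: 18 rows.

18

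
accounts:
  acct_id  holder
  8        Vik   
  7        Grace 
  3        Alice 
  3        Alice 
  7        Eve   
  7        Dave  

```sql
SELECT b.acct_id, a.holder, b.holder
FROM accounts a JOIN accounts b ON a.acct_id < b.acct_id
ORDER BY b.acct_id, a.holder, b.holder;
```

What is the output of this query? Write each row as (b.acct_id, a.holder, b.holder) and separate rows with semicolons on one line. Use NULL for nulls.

(7, Alice, Dave); (7, Alice, Dave); (7, Alice, Eve); (7, Alice, Eve); (7, Alice, Grace); (7, Alice, Grace); (8, Alice, Vik); (8, Alice, Vik); (8, Dave, Vik); (8, Eve, Vik); (8, Grace, Vik)

INNER JOIN keeps only pairs where the ON condition holds.
Matching on a.acct_id < b.acct_id.
- acct_id=8: no matching b row, dropped.
- acct_id=7: 1 matching b row(s), so 1 row(s) emitted.
- acct_id=3: 4 matching b row(s), so 4 row(s) emitted.
- acct_id=3: 4 matching b row(s), so 4 row(s) emitted.
- acct_id=7: 1 matching b row(s), so 1 row(s) emitted.
- acct_id=7: 1 matching b row(s), so 1 row(s) emitted.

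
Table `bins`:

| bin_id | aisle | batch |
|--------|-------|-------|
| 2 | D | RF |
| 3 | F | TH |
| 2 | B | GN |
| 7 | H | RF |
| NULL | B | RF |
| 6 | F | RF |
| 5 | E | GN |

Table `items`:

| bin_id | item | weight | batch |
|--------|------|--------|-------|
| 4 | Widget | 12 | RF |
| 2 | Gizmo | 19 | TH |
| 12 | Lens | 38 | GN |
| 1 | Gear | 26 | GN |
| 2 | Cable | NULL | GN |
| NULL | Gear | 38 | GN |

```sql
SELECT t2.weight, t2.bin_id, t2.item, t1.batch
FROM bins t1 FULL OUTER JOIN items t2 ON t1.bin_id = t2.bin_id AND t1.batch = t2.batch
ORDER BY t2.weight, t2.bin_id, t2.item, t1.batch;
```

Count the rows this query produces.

12

FULL OUTER JOIN keeps every row from both sides; unmatched rows get NULL for the other side's columns.
Matching on t1.bin_id = t2.bin_id AND t1.batch = t2.batch. A NULL in a compared column never satisfies the condition.
- t1 (bin_id=2, batch=RF) has no partner → padded with NULL.
- t1 (bin_id=3, batch=TH) has no partner → padded with NULL.
- t1 (bin_id=2, batch=GN) pairs with 1 row(s) of t2.
- t1 (bin_id=7, batch=RF) has no partner → padded with NULL.
- t1 (bin_id=NULL, batch=RF) has no partner → padded with NULL.
- t1 (bin_id=6, batch=RF) has no partner → padded with NULL.
- t1 (bin_id=5, batch=GN) has no partner → padded with NULL.
- 5 t2 row(s) had no t1 match → kept, t1 columns NULL.
Total: 1 matched + 11 padded = 12 rows.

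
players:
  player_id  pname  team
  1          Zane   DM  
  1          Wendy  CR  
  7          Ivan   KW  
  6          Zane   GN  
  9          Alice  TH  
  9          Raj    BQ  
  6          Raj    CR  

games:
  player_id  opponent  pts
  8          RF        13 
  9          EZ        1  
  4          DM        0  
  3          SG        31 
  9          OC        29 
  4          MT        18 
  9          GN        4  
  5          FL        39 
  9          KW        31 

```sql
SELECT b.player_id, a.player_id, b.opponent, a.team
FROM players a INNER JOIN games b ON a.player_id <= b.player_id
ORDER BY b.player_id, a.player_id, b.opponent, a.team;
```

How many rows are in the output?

41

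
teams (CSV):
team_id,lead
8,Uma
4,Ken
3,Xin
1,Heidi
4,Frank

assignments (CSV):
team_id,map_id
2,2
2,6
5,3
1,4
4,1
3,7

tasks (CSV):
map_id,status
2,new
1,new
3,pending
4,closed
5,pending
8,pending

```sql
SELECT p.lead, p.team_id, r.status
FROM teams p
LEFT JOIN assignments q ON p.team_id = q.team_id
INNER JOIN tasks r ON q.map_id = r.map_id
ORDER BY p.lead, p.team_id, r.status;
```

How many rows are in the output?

Joins associate left-to-right: teams LEFT JOIN assignments on team_id gives 5 intermediate row(s).
Then INNER JOIN `tasks r` on map_id: keep only rows whose q.map_id appears in r.
Result: 3 row(s).

3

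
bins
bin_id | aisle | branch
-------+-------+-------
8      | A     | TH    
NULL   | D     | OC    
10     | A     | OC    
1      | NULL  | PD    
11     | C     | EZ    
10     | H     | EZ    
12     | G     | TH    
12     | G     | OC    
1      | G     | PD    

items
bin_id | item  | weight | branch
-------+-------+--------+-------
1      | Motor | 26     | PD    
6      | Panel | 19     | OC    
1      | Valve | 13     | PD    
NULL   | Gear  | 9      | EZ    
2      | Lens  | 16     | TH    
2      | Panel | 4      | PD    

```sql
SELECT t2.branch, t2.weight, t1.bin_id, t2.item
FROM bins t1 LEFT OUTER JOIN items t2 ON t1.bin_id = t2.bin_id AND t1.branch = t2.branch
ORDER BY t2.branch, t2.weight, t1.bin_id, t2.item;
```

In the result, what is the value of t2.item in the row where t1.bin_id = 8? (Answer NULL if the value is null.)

NULL

LEFT JOIN keeps every row from `bins`; unmatched rows get NULL for `items`'s columns.
Matching on t1.bin_id = t2.bin_id AND t1.branch = t2.branch. A NULL in a compared column never satisfies the condition.
- t1 (bin_id=8, branch=TH) has no partner → padded with NULL.
- t1 (bin_id=NULL, branch=OC) has no partner → padded with NULL.
- t1 (bin_id=10, branch=OC) has no partner → padded with NULL.
- t1 (bin_id=1, branch=PD) pairs with 2 row(s) of t2.
- t1 (bin_id=11, branch=EZ) has no partner → padded with NULL.
- t1 (bin_id=10, branch=EZ) has no partner → padded with NULL.
- t1 (bin_id=12, branch=TH) has no partner → padded with NULL.
- t1 (bin_id=12, branch=OC) has no partner → padded with NULL.
- t1 (bin_id=1, branch=PD) pairs with 2 row(s) of t2.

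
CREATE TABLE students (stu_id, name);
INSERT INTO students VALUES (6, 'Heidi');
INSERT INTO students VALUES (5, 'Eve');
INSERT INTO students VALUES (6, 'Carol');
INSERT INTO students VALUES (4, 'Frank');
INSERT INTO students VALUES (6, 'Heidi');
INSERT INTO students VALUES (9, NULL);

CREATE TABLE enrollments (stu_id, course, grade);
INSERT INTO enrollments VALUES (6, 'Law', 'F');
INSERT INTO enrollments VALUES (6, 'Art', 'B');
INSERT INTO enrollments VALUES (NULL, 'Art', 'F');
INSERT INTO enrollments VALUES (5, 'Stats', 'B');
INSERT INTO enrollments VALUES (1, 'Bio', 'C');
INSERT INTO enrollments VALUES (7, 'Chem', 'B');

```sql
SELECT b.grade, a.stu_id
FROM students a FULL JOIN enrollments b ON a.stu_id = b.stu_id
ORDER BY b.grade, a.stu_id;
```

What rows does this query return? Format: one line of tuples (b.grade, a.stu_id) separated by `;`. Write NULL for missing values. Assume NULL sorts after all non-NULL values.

(B, 5); (B, 6); (B, 6); (B, 6); (B, NULL); (C, NULL); (F, 6); (F, 6); (F, 6); (F, NULL); (NULL, 4); (NULL, 9)

FULL OUTER JOIN keeps every row from both sides; unmatched rows get NULL for the other side's columns.
Matching on a.stu_id = b.stu_id. A NULL in a compared column never satisfies the condition.
Matched pairs: 7; unmatched a rows kept: 2; unmatched b rows kept: 3.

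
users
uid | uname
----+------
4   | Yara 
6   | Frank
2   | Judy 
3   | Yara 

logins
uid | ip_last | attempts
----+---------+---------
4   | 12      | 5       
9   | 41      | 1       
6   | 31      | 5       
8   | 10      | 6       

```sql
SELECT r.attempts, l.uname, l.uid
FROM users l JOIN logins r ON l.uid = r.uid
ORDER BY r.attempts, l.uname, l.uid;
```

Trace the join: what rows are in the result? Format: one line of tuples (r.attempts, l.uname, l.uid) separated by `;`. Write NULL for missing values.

INNER JOIN keeps only pairs where the ON condition holds.
Matching on l.uid = r.uid.
Matched pairs: 2.

(5, Frank, 6); (5, Yara, 4)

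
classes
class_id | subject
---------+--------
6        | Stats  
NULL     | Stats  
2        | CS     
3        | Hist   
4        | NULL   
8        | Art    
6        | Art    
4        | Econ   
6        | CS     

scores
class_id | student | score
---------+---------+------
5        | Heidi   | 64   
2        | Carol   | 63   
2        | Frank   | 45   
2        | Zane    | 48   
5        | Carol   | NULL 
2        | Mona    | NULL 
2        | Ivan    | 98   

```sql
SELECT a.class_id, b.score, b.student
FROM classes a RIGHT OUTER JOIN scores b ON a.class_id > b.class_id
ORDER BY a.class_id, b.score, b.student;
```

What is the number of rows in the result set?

43

RIGHT JOIN keeps every row from `scores`; unmatched rows get NULL for `classes`'s columns.
Matching on a.class_id > b.class_id. A NULL in a compared column never satisfies the condition.
- a (class_id=6) pairs with 7 row(s) of b.
- a (class_id=NULL) has no partner in b.
- a (class_id=2) has no partner in b.
- a (class_id=3) pairs with 5 row(s) of b.
- a (class_id=4) pairs with 5 row(s) of b.
- a (class_id=8) pairs with 7 row(s) of b.
- a (class_id=6) pairs with 7 row(s) of b.
- a (class_id=4) pairs with 5 row(s) of b.
- a (class_id=6) pairs with 7 row(s) of b.
- every b row matched at least one a row.
Total: 43 rows.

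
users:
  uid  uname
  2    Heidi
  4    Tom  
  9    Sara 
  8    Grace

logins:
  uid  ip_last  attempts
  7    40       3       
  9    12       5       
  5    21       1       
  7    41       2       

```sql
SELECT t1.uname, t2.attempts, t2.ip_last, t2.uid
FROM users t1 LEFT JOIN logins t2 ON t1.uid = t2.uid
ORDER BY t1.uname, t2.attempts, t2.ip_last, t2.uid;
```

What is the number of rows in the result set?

4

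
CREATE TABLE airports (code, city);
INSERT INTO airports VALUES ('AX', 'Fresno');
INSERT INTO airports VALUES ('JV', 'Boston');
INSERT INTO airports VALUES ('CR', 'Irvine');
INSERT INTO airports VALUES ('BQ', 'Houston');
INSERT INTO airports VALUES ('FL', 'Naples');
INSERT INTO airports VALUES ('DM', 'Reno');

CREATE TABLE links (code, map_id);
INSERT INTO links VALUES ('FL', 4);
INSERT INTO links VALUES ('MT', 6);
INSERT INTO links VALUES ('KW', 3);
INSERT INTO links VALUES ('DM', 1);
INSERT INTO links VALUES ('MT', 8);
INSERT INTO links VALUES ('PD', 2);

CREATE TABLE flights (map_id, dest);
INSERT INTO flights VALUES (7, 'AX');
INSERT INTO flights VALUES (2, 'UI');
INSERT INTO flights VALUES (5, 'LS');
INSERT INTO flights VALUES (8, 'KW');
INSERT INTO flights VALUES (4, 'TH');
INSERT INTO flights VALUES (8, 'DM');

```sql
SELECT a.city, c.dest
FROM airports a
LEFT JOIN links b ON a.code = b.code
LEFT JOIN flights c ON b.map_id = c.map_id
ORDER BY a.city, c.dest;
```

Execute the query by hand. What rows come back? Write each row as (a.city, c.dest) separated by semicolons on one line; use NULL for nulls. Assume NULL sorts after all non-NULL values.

Joins associate left-to-right: airports LEFT JOIN links on code gives 6 intermediate row(s).
Then LEFT JOIN `flights c` on map_id: each of those 6 rows is kept; rows whose b.map_id has no match in c get NULL for c's columns.

(Boston, NULL); (Fresno, NULL); (Houston, NULL); (Irvine, NULL); (Naples, TH); (Reno, NULL)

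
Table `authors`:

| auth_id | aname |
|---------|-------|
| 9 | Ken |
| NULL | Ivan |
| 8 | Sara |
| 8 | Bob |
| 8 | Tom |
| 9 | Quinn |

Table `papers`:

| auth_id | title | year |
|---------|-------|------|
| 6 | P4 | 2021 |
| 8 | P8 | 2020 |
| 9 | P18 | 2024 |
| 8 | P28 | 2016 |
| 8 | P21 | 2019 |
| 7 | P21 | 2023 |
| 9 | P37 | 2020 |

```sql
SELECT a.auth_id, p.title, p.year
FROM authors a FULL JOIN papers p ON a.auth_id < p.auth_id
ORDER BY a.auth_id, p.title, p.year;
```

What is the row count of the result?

FULL OUTER JOIN keeps every row from both sides; unmatched rows get NULL for the other side's columns.
Matching on a.auth_id < p.auth_id. A NULL in a compared column never satisfies the condition.
Matched pairs: 6; unmatched a rows kept: 3; unmatched p rows kept: 5.
Total: 6 matched + 8 padded = 14 rows.

14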